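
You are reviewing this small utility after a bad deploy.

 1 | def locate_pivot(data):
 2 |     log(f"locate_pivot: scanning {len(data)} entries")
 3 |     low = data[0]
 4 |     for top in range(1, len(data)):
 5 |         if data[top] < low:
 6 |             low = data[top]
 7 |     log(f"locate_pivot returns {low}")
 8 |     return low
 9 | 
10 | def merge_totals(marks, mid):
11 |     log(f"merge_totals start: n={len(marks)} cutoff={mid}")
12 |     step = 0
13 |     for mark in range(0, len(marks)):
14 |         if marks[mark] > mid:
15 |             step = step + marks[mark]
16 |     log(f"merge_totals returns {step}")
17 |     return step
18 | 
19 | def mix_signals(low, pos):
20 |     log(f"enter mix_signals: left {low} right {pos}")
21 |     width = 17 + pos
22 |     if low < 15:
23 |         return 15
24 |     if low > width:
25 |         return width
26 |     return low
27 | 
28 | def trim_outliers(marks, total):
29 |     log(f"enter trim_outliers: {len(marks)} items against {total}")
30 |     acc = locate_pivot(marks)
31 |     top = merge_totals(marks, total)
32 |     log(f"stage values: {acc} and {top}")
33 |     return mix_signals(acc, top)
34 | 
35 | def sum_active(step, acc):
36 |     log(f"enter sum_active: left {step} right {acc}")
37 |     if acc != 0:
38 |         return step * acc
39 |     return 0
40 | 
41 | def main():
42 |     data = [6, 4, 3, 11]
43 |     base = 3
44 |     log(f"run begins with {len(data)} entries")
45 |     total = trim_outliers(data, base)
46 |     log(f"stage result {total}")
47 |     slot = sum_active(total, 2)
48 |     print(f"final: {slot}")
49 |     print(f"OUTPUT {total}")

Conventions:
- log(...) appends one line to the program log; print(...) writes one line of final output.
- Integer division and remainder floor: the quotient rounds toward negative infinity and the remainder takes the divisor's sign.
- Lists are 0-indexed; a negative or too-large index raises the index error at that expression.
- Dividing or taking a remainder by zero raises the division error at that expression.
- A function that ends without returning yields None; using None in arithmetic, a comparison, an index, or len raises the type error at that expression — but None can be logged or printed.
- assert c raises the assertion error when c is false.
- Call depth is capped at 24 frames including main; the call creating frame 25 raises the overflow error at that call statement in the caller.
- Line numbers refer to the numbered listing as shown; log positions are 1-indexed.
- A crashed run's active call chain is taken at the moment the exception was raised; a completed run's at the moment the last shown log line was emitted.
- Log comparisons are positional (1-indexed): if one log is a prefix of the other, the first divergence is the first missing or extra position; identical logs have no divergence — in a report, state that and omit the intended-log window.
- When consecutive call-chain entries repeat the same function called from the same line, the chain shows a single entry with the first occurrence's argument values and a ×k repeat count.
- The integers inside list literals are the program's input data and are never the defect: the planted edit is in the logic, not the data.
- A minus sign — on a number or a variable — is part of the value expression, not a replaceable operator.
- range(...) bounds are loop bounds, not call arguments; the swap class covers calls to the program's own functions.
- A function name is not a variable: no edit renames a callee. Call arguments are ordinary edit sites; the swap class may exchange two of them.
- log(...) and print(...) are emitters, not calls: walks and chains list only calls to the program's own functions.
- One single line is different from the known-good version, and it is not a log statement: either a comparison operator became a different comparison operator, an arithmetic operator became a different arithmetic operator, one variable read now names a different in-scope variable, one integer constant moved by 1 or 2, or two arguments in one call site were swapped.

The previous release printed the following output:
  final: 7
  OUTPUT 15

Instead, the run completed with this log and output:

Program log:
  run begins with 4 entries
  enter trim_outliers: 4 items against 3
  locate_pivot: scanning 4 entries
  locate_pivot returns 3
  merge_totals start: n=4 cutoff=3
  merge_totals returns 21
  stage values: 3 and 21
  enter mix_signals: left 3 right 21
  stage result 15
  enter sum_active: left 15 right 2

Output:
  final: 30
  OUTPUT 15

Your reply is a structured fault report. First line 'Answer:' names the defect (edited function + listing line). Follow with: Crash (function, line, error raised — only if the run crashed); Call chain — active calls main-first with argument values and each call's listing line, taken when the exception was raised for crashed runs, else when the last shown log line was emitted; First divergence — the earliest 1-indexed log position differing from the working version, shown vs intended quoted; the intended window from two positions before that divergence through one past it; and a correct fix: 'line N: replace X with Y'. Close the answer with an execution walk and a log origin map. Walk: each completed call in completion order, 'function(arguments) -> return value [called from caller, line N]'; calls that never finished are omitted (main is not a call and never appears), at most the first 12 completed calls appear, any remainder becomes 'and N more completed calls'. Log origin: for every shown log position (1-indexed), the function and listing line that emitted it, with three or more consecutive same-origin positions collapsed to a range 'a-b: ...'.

Answer: the defect is in sum_active at line 38.
Key observation: Log streams are identical — the defect surfaces only in the printed output.
Call chain: main -> sum_active(15, 2) (called at line 47).
First divergence: none; the two logs match at every position.
Execution walk:
  locate_pivot([6, 4, 3, 11]) -> 3  [called from trim_outliers, line 30]
  merge_totals([6, 4, 3, 11], 3) -> 21  [called from trim_outliers, line 31]
  mix_signals(3, 21) -> 15  [called from trim_outliers, line 33]
  trim_outliers([6, 4, 3, 11], 3) -> 15  [called from main, line 45]
  sum_active(15, 2) -> 30  [called from main, line 47]
Origin of each log line:
  1: emitted by main (line 44)
  2: emitted by trim_outliers (line 29)
  3: emitted by locate_pivot (line 2)
  4: emitted by locate_pivot (line 7)
  5: emitted by merge_totals (line 11)
  6: emitted by merge_totals (line 16)
  7: emitted by trim_outliers (line 32)
  8: emitted by mix_signals (line 20)
  9: emitted by main (line 46)
  10: emitted by sum_active (line 36)
A correct fix: line 38: replace `*` with `//`.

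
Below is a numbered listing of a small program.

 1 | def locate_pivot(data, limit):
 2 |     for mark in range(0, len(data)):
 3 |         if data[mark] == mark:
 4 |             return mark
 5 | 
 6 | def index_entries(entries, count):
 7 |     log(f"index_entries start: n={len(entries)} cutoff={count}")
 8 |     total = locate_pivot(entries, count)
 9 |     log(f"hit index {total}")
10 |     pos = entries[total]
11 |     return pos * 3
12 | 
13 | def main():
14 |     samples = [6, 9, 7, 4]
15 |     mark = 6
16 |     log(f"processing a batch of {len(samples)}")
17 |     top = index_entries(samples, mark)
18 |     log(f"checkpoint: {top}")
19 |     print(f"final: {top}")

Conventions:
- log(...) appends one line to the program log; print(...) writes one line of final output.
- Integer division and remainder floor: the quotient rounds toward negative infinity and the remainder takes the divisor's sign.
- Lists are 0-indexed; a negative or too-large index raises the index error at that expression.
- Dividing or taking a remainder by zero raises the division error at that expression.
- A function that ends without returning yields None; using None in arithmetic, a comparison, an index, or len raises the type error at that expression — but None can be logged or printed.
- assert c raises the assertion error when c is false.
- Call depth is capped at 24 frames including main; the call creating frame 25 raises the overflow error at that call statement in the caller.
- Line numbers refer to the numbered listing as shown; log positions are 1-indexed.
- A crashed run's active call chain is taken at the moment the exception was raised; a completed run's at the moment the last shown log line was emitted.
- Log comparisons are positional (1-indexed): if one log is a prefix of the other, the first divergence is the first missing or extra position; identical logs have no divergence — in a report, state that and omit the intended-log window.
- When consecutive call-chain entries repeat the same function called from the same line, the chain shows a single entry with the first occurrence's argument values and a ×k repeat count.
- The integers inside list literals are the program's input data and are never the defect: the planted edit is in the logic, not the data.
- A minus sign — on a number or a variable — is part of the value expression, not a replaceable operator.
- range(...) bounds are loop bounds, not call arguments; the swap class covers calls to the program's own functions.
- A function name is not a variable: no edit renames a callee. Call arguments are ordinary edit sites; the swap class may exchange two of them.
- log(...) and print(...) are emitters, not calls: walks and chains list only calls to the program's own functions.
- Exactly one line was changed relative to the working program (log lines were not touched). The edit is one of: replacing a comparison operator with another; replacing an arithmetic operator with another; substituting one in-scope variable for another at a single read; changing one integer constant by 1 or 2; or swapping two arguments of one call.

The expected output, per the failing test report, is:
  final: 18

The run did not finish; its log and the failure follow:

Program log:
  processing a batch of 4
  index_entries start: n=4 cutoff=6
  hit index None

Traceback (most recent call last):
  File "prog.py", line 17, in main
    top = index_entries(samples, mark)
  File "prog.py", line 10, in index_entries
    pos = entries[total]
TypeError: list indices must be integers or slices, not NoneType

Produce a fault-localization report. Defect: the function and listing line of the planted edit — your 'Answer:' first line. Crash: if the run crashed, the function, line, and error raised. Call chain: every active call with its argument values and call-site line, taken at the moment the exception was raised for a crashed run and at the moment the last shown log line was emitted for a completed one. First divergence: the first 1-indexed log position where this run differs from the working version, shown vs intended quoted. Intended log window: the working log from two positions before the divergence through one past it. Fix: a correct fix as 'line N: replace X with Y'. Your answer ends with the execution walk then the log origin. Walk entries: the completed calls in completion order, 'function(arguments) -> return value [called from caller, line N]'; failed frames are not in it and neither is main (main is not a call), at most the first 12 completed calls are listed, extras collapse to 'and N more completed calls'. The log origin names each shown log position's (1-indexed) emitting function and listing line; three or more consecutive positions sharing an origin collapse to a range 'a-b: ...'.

Answer: the defect is in locate_pivot at line 3.
The tell: Log line 3 is where behavior first shows: 'hit index None' appears instead of 'hit index 0'.
Crash: index_entries, line 10, TypeError.
Call chain: main -> index_entries([6, 9, 7, 4], 6) (called at line 17).
First divergence: at position 3 the run shows 'hit index None' where the working version logs 'hit index 0'.
Intended log window:
  1: processing a batch of 4
  2: index_entries start: n=4 cutoff=6
  3: hit index 0
  4: checkpoint: 18
Execution walk:
  locate_pivot([6, 9, 7, 4], 6) -> None  [called from index_entries, line 8]
Origin of each log line:
  1 — main, line 16
  2 — index_entries, line 7
  3 — index_entries, line 9
A correct fix: line 3: replace `data[mark] == mark` with `data[mark] == limit`.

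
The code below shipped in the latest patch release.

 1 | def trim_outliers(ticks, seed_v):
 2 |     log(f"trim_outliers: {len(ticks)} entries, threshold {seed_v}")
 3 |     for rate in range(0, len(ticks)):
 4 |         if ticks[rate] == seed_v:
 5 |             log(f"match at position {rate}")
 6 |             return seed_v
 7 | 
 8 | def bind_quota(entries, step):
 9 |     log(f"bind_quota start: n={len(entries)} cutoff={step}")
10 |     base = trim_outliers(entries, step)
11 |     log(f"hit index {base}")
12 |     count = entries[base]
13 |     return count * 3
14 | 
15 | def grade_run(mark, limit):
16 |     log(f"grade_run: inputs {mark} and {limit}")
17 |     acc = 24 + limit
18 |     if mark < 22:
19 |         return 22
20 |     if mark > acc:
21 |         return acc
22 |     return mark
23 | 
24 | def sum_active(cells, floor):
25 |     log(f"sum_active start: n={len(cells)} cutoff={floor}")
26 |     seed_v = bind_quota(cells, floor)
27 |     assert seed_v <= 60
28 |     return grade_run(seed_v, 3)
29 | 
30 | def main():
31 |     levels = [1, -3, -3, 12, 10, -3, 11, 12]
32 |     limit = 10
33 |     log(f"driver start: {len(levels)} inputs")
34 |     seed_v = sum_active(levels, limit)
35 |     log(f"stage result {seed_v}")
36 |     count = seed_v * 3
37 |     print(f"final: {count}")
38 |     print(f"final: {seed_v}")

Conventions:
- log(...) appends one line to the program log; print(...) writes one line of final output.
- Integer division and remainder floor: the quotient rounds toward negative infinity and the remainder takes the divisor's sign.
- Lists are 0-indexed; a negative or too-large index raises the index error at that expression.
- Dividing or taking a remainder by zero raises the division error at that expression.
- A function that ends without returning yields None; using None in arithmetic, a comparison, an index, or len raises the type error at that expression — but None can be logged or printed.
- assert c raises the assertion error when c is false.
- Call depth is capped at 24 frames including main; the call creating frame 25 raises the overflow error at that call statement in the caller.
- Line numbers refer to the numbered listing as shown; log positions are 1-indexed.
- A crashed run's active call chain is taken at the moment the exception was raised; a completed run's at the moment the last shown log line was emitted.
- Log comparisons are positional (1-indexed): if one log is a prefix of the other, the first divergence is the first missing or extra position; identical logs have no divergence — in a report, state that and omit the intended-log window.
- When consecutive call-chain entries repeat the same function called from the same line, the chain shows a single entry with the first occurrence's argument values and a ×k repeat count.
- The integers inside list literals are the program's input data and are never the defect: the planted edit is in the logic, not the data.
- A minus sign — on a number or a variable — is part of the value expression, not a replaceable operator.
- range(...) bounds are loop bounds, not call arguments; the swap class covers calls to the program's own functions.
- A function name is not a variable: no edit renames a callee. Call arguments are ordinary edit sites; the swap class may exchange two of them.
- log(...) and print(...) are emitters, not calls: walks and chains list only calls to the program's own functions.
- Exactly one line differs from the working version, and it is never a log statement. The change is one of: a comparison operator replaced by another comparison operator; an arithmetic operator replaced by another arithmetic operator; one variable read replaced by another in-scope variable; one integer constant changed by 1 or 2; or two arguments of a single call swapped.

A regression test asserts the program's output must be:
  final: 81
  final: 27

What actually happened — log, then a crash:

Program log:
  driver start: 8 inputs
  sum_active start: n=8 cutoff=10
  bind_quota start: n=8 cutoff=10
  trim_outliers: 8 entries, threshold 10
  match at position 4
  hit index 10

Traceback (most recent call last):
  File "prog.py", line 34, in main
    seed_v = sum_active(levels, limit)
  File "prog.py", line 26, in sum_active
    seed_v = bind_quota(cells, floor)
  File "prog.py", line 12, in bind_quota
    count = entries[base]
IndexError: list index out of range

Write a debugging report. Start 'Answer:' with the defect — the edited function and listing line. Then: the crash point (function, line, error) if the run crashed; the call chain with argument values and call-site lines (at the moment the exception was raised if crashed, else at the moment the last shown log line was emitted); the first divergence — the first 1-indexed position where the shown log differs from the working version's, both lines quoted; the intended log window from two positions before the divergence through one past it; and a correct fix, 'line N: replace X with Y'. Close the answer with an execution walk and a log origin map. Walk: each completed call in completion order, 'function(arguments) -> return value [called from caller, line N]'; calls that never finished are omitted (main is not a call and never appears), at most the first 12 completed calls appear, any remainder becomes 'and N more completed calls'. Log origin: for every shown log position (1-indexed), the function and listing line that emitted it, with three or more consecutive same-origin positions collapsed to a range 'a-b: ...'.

Answer: the defect is in trim_outliers at line 6.
Core observation: The earliest visible damage is log position 6 — 'hit index 10' rather than the intended 'hit index 4'.
Crash: bind_quota, line 12, IndexError.
Call chain: main -> sum_active([1, -3, -3, 12, 10, -3, 11, 12], 10) (called at line 34) -> bind_quota([1, -3, -3, 12, 10, -3, 11, 12], 10) (called at line 26).
First divergence: position 6 — shown 'hit index 10', intended 'hit index 4'.
Intended log window:
  4: trim_outliers: 8 entries, threshold 10
  5: match at position 4
  6: hit index 4
  7: grade_run: inputs 30 and 3
Execution walk:
  trim_outliers([1, -3, -3, 12, 10, -3, 11, 12], 10) -> 10  [called from bind_quota, line 10]
Log origins:
  1: logged in main at line 33
  2: logged in sum_active at line 25
  3: logged in bind_quota at line 9
  4: logged in trim_outliers at line 2
  5: logged in trim_outliers at line 5
  6: logged in bind_quota at line 11
A correct fix: line 6: replace `seed_v` with `rate`.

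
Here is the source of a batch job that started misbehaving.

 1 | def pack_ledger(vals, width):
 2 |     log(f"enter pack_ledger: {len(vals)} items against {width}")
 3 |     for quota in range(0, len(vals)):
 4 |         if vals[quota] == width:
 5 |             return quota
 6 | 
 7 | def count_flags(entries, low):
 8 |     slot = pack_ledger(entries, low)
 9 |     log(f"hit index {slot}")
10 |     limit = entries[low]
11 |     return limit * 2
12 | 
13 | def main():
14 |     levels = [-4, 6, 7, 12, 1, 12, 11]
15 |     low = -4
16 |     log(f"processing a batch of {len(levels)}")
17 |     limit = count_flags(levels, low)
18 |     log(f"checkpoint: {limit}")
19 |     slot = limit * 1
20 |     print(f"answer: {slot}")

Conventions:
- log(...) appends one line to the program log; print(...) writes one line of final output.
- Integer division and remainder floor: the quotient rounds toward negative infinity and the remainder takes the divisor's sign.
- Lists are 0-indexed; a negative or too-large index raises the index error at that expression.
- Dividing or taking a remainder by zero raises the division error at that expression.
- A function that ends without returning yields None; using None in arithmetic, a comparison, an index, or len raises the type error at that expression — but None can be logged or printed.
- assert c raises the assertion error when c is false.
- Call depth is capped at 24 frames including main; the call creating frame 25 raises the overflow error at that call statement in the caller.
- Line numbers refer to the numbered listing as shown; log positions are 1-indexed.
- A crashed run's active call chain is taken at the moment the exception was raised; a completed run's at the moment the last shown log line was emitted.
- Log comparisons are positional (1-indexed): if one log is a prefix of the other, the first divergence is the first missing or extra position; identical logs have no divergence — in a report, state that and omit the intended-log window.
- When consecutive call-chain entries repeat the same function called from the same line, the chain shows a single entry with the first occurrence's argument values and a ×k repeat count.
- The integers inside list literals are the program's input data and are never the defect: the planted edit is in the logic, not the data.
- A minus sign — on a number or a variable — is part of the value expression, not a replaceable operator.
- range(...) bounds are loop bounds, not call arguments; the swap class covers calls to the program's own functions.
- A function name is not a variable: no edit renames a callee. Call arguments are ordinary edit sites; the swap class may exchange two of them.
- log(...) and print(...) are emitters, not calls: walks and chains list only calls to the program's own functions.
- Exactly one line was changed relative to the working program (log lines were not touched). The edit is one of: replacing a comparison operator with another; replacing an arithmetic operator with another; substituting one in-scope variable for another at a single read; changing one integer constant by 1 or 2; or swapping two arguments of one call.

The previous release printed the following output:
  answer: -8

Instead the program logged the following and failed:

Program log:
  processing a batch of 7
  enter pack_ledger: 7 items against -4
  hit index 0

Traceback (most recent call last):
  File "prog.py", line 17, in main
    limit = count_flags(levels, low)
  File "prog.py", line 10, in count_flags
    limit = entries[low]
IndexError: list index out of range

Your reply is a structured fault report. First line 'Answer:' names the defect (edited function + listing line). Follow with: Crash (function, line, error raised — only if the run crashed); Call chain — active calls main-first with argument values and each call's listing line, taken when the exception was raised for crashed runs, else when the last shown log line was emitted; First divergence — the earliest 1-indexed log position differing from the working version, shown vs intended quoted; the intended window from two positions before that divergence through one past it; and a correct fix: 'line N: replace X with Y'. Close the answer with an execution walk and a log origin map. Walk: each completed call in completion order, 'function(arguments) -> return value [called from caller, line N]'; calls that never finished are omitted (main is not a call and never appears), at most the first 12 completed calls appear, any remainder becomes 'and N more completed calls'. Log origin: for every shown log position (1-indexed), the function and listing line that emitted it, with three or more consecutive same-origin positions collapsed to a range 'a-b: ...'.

Answer: the defect is in count_flags at line 10.
Key observation: The faulty run's log stops after 3 lines; the working version's next line would be 'checkpoint: -8'.
Crash: count_flags, line 10, IndexError.
Call chain: main -> count_flags([-4, 6, 7, 12, 1, 12, 11], -4) (called at line 17).
First divergence: position 4; the shown log stops at 3 lines while the working version next logs 'checkpoint: -8'.
Intended log window:
  2: enter pack_ledger: 7 items against -4
  3: hit index 0
  4: checkpoint: -8
Execution walk:
  pack_ledger([-4, 6, 7, 12, 1, 12, 11], -4) -> 0  [called from count_flags, line 8]
Origin of each log line:
  1: emitted by main (line 16)
  2: emitted by pack_ledger (line 2)
  3: emitted by count_flags (line 9)
A correct fix: line 10: replace `low` with `slot`.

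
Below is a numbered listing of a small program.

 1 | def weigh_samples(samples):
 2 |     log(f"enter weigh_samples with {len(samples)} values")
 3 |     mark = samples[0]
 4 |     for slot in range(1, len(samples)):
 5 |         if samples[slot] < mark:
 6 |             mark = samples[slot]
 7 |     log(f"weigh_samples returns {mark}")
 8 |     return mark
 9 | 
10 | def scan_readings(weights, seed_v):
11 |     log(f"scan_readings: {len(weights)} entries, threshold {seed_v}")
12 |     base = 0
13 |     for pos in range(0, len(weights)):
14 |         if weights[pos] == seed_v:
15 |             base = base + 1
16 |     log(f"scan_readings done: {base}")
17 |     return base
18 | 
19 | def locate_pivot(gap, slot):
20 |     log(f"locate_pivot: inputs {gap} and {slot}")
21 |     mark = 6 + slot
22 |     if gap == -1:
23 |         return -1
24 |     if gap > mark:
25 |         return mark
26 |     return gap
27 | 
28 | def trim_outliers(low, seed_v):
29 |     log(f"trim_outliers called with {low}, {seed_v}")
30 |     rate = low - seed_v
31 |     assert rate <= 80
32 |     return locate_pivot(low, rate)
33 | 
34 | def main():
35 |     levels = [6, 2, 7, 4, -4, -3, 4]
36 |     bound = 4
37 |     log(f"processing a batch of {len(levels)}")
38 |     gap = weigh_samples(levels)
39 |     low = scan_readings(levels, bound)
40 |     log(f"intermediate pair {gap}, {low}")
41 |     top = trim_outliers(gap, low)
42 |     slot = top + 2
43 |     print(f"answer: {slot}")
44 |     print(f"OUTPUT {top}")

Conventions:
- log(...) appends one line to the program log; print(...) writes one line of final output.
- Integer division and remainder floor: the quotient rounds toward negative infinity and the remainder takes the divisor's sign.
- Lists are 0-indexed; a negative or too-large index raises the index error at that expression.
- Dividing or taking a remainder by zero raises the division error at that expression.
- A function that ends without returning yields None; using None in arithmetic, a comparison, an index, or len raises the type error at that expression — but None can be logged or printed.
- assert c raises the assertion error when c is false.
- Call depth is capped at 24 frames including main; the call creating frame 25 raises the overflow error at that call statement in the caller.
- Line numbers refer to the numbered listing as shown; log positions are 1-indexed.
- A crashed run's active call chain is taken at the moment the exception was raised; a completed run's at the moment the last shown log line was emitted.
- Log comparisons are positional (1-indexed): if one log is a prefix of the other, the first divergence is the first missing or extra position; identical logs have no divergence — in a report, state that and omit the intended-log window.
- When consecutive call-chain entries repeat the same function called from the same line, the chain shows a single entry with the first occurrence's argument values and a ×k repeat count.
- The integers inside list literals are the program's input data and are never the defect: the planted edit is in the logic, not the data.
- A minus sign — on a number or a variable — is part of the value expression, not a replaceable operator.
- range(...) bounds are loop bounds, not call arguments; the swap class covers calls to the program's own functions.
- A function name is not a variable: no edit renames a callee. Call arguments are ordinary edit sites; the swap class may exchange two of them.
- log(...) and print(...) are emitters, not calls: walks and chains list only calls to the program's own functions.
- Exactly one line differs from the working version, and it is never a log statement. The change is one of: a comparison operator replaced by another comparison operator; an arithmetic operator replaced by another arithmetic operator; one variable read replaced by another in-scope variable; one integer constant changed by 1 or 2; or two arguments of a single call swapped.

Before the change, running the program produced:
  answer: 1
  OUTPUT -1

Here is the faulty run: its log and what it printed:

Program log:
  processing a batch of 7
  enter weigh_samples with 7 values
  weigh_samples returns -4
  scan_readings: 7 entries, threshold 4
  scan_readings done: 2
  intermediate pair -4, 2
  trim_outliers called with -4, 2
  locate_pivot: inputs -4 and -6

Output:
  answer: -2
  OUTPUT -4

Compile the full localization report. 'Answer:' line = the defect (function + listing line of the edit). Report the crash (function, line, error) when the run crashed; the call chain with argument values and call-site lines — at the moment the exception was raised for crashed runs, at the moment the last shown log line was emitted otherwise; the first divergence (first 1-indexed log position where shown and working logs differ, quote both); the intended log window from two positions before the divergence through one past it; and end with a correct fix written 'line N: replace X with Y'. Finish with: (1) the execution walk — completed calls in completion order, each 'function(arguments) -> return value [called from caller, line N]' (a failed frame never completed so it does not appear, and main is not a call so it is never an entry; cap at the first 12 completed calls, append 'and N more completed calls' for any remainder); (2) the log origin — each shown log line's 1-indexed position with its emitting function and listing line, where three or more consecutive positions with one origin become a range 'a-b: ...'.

Answer: the defect is in locate_pivot at line 22.
Key fact: Nothing in the log betrays the bug — only the output does.
Call chain: main -> trim_outliers(-4, 2) (called at line 41) -> locate_pivot(-4, -6) (called at line 32).
First divergence: none — the logs agree in full.
Execution walk:
  weigh_samples([6, 2, 7, 4, -4, -3, 4]) -> -4  [called from main, line 38]
  scan_readings([6, 2, 7, 4, -4, -3, 4], 4) -> 2  [called from main, line 39]
  locate_pivot(-4, -6) -> -4  [called from trim_outliers, line 32]
  trim_outliers(-4, 2) -> -4  [called from main, line 41]
Log line origins:
  1: from main, line 37
  2: from weigh_samples, line 2
  3: from weigh_samples, line 7
  4: from scan_readings, line 11
  5: from scan_readings, line 16
  6: from main, line 40
  7: from trim_outliers, line 29
  8: from locate_pivot, line 20
A correct fix: line 22: replace `==` with `<`.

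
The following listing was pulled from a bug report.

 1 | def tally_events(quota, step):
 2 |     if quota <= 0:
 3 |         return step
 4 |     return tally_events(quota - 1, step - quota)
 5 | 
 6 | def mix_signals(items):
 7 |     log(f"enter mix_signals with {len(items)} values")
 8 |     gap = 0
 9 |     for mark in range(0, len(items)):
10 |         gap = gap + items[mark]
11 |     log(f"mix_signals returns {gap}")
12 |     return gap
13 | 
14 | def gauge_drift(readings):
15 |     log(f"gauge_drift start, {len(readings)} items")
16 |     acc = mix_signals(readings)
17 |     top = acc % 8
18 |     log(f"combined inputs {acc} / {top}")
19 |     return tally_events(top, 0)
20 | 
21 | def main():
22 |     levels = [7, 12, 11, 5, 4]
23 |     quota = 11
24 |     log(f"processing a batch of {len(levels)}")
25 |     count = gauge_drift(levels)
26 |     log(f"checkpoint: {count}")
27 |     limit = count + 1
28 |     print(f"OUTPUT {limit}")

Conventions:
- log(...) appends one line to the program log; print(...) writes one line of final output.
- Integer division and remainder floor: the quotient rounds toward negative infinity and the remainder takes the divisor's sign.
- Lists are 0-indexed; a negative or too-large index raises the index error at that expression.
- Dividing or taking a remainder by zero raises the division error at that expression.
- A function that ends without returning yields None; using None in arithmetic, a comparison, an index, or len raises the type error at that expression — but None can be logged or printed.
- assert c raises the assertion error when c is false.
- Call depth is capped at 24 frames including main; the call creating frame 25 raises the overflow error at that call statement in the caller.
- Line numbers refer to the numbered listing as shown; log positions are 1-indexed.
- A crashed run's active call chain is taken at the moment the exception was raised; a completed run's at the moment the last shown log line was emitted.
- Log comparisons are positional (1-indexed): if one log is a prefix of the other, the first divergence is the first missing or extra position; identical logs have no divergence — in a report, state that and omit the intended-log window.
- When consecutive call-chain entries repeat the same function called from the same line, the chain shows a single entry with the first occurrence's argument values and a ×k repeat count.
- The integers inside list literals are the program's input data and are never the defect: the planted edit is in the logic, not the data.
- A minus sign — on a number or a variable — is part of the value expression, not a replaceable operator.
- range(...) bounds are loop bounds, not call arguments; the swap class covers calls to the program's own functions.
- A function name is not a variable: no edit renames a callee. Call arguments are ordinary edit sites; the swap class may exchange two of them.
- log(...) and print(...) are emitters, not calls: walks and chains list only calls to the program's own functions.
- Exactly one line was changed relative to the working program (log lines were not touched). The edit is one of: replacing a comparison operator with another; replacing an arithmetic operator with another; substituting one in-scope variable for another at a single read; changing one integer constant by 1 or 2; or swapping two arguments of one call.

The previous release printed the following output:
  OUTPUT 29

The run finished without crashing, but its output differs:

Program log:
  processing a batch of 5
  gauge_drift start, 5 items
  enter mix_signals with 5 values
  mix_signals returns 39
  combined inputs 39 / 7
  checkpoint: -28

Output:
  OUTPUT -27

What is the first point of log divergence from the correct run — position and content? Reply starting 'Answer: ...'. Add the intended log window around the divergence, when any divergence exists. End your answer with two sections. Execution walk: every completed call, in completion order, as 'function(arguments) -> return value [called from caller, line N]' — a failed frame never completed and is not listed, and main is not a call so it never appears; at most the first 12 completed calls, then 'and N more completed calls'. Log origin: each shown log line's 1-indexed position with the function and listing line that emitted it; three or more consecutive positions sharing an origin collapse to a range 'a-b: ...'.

Answer: at position 6 the run shows 'checkpoint: -28' where the working version logs 'checkpoint: 28'.
Intended log window:
  4: mix_signals returns 39
  5: combined inputs 39 / 7
  6: checkpoint: 28
Execution walk:
  mix_signals([7, 12, 11, 5, 4]) -> 39  [called from gauge_drift, line 16]
  tally_events(0, -28) -> -28  [called from tally_events, line 4]
  tally_events(1, -27) -> -28  [called from tally_events, line 4]
  tally_events(2, -25) -> -28  [called from tally_events, line 4]
  tally_events(3, -22) -> -28  [called from tally_events, line 4]
  tally_events(4, -18) -> -28  [called from tally_events, line 4]
  tally_events(5, -13) -> -28  [called from tally_events, line 4]
  tally_events(6, -7) -> -28  [called from tally_events, line 4]
  tally_events(7, 0) -> -28  [called from gauge_drift, line 19]
  gauge_drift([7, 12, 11, 5, 4]) -> -28  [called from main, line 25]
Log line origins:
  1 — main, line 24
  2 — gauge_drift, line 15
  3 — mix_signals, line 7
  4 — mix_signals, line 11
  5 — gauge_drift, line 18
  6 — main, line 26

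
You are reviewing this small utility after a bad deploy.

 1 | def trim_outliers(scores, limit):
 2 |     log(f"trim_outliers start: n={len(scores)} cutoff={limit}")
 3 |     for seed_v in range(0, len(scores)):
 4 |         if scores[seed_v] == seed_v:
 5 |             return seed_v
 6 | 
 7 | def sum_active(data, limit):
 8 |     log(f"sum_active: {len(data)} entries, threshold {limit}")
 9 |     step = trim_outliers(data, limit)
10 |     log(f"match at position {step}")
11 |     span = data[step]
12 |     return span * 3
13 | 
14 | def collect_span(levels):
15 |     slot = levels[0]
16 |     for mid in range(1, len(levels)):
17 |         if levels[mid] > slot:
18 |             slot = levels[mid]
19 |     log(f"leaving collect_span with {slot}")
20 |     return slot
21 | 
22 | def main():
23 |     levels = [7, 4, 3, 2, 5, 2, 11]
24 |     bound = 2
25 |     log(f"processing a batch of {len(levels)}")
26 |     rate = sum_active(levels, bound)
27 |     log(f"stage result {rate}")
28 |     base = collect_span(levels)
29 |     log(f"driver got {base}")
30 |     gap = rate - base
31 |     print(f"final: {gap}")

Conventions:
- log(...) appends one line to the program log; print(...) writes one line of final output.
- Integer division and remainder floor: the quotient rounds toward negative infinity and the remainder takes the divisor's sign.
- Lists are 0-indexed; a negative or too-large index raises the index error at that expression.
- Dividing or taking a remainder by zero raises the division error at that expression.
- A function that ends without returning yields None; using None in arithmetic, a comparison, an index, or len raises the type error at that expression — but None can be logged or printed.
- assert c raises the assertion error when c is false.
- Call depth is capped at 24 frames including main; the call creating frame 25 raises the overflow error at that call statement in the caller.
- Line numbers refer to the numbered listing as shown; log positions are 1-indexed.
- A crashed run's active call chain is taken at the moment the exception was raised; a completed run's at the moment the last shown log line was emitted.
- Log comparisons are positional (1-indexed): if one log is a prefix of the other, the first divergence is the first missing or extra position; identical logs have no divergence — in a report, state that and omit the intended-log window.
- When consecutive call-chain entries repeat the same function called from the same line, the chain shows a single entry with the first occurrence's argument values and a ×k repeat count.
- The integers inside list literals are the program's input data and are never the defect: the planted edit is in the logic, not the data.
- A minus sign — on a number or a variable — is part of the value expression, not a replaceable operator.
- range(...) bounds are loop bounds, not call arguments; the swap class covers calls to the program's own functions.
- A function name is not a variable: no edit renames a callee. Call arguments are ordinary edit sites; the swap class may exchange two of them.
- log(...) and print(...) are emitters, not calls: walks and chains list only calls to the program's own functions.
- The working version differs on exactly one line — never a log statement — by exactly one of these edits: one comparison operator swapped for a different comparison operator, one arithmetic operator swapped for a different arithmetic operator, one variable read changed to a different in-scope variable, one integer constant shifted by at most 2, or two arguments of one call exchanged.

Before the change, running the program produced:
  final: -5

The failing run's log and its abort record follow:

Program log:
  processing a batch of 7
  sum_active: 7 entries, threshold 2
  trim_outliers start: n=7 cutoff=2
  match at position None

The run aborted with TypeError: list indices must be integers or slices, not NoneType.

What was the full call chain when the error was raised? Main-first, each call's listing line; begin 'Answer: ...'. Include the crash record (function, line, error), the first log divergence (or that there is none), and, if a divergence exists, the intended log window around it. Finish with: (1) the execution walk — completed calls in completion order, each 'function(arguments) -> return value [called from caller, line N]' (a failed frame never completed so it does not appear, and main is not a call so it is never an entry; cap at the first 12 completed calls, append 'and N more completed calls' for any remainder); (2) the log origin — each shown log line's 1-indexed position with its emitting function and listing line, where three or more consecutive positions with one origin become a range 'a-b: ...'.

Answer: main -> sum_active (called at line 26).
Key observation: The earliest visible damage is log position 4 — 'match at position None' rather than the intended 'match at position 3'.
Crash: sum_active, line 11, TypeError.
First divergence: position 4 — the shown line 'match at position None' should read 'match at position 3'.
Intended log window:
  2: sum_active: 7 entries, threshold 2
  3: trim_outliers start: n=7 cutoff=2
  4: match at position 3
  5: stage result 6
Execution walk:
  trim_outliers([7, 4, 3, 2, 5, 2, 11], 2) -> None  [called from sum_active, line 9]
Log line origins:
  1: from main, line 25
  2: from sum_active, line 8
  3: from trim_outliers, line 2
  4: from sum_active, line 10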